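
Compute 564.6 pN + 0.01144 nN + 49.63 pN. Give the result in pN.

625.67 pN

In pN:
  564.6 pN → 564.6
  0.01144 nN = 0.01144 × 10^3 pN = 11.44
  49.63 pN → 49.63
Sum: 564.6 + 11.44 + 49.63 = 625.67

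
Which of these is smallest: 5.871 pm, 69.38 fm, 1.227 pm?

5.871 pm = 0.000000000005871 m
69.38 fm = 0.00000000000006938 m
1.227 pm = 0.000000000001227 m

69.38 fm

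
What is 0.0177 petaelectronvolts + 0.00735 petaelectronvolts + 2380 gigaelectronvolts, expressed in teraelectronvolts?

In teraelectronvolts:
  0.0177 petaelectronvolts = 0.0177e3 teraelectronvolts = 17.7
  0.00735 petaelectronvolts = 0.00735e3 teraelectronvolts = 7.35
  2380 gigaelectronvolts = 2380e-3 teraelectronvolts = 2.38
Sum: 17.7 + 7.35 + 2.38 = 27.43

27.43 teraelectronvolts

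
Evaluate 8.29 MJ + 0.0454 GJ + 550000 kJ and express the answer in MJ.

In MJ:
  8.29 MJ → 8.29
  0.0454 GJ = 0.0454e3 MJ = 45.4
  550000 kJ = 550000e-3 MJ = 550
Sum: 8.29 + 45.4 + 550 = 603.69

603.69 MJ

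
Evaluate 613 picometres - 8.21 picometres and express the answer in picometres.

604.79 picometres

In picometres:
  613 picometres → 613
  8.21 picometres → 8.21
Difference: 613 - 8.21 = 604.79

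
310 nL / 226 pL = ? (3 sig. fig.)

(310e-9) / (226e-12) = 1.372e3

1370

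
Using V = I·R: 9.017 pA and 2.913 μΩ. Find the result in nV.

0.000000026266521 nV

9.017 × 10⁻¹² × 2.913 × 10⁻⁶ = 26.266521 × 10⁻¹⁸ V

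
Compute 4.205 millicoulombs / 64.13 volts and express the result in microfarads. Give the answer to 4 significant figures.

(4.205 × 10^-3) / (64.13) = 0.0655699 × 10^-3 F

65.57 microfarads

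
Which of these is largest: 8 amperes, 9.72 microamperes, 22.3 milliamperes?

8 amperes = 8 amperes
9.72 microamperes = 0.00000972 amperes
22.3 milliamperes = 0.0223 amperes

8 amperes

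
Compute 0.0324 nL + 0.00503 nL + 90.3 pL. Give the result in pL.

In pL:
  0.0324 nL = 0.0324 × 10^3 pL = 32.4
  0.00503 nL = 0.00503 × 10^3 pL = 5.03
  90.3 pL → 90.3
Sum: 32.4 + 5.03 + 90.3 = 127.73

127.73 pL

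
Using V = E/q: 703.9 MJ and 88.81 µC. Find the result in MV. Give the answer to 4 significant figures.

(703.9e6) / (88.81e-6) = 7.92591e12 V

7926000 MV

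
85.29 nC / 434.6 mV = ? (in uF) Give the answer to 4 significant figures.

0.1962 uF

(85.29 × 10⁻⁹) / (434.6 × 10⁻³) = 0.196249 × 10⁻⁶ F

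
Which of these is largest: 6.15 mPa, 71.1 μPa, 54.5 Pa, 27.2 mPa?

54.5 Pa

6.15 mPa = 0.00615 Pa
71.1 μPa = 0.0000711 Pa
54.5 Pa = 54.5 Pa
27.2 mPa = 0.0272 Pa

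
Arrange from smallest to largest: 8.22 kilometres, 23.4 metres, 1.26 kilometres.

8.22 kilometres = 8220 metres
23.4 metres = 23.4 metres
1.26 kilometres = 1260 metres

23.4 metres < 1.26 kilometres < 8.22 kilometres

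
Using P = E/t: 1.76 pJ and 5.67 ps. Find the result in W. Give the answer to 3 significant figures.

0.310 W

(1.76 × 10^-12) / (5.67 × 10^-12) = 0.31041 W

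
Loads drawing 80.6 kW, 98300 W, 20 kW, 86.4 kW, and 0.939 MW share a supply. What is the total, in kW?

In kW:
  80.6 kW → 80.6
  98300 W = 98300e-3 kW = 98.3
  20 kW → 20
  86.4 kW → 86.4
  0.939 MW = 0.939e3 kW = 939
Sum: 80.6 + 98.3 + 20 + 86.4 + 939 = 1224.3

1224.3 kW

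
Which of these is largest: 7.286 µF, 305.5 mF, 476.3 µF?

7.286 µF = 0.000007286 F
305.5 mF = 0.3055 F
476.3 µF = 0.0004763 F

305.5 mF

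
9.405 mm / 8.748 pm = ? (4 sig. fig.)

1075000000

(9.405 × 10⁻³) / (8.748 × 10⁻¹²) = 1.0751 × 10⁹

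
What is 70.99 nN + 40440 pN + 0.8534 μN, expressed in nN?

964.83 nN

In nN:
  70.99 nN → 70.99
  40440 pN = 40440e-3 nN = 40.44
  0.8534 μN = 0.8534e3 nN = 853.4
Sum: 70.99 + 40.44 + 853.4 = 964.83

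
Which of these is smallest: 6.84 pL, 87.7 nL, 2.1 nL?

6.84 pL

6.84 pL = 0.00000000000684 L
87.7 nL = 0.0000000877 L
2.1 nL = 0.0000000021 L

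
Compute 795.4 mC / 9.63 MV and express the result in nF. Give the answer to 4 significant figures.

(795.4e-3) / (9.63e6) = 82.5961e-9 F

82.60 nF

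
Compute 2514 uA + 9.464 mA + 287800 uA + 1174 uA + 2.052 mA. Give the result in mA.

In mA:
  2514 uA = 2514e-3 mA = 2.514
  9.464 mA → 9.464
  287800 uA = 287800e-3 mA = 287.8
  1174 uA = 1174e-3 mA = 1.174
  2.052 mA → 2.052
Sum: 2.514 + 9.464 + 287.8 + 1.174 + 2.052 = 303.004

303.004 mA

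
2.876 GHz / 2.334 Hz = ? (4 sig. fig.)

(2.876e9) / (2.334) = 1.2322e9

1232000000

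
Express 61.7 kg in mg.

kilo = 10^3, milli = 10^-3; factor is 10^6.
61.7 × 10^6 = 61700000

61700000 mg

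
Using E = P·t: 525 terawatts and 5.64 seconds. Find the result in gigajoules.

2961000 gigajoules

525 × 10^12 × 5.64 = 2961 × 10^12 J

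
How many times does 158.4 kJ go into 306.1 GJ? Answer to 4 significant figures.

1932000

(306.1e9) / (158.4e3) = 1.9324e6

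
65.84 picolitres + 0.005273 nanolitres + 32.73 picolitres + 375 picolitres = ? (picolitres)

478.843 picolitres

In picolitres:
  65.84 picolitres → 65.84
  0.005273 nanolitres = 0.005273e3 picolitres = 5.273
  32.73 picolitres → 32.73
  375 picolitres → 375
Sum: 65.84 + 5.273 + 32.73 + 375 = 478.843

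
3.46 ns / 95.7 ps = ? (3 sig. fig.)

36.2

(3.46 × 10^-9) / (95.7 × 10^-12) = 0.03615 × 10^3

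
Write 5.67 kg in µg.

5670000000 µg

kilo = 10³, micro = 10⁻⁶; factor is 10⁹.
5.67 × 10⁹ = 5670000000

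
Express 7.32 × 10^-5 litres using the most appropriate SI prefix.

73.2 microlitres

= 73.2 × 10^-6 litres; 10^-6 is micro.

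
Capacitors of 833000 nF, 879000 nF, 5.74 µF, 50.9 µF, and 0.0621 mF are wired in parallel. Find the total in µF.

In µF:
  833000 nF = 833000e-3 µF = 833
  879000 nF = 879000e-3 µF = 879
  5.74 µF → 5.74
  50.9 µF → 50.9
  0.0621 mF = 0.0621e3 µF = 62.1
Sum: 833 + 879 + 5.74 + 50.9 + 62.1 = 1830.74

1830.74 µF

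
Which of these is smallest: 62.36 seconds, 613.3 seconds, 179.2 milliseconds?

62.36 seconds = 62.36 seconds
613.3 seconds = 613.3 seconds
179.2 milliseconds = 0.1792 seconds

179.2 milliseconds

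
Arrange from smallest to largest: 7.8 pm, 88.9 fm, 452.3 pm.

88.9 fm < 7.8 pm < 452.3 pm

7.8 pm = 0.0000000000078 m
88.9 fm = 0.0000000000000889 m
452.3 pm = 0.0000000004523 m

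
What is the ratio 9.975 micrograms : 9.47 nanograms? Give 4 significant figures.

(9.975 × 10⁻⁶) / (9.47 × 10⁻⁹) = 1.0533 × 10³

1053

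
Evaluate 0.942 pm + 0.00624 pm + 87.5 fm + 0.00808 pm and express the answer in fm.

1043.82 fm

In fm:
  0.942 pm = 0.942e3 fm = 942
  0.00624 pm = 0.00624e3 fm = 6.24
  87.5 fm → 87.5
  0.00808 pm = 0.00808e3 fm = 8.08
Sum: 942 + 6.24 + 87.5 + 8.08 = 1043.82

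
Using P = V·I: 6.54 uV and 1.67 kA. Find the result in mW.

10.9218 mW

6.54 × 10^-6 × 1.67 × 10^3 = 10.9218 × 10^-3 W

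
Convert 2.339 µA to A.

0.000002339 A

micro = 10⁻⁶, (no prefix) = 10⁰; factor is 10⁻⁶.
2.339 × 10⁻⁶ = 0.000002339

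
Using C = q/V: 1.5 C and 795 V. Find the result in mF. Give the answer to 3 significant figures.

(1.5) / (795) = 0.0018868 F

1.89 mF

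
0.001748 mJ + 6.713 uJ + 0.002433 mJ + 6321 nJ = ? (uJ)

In uJ:
  0.001748 mJ = 0.001748e3 uJ = 1.748
  6.713 uJ → 6.713
  0.002433 mJ = 0.002433e3 uJ = 2.433
  6321 nJ = 6321e-3 uJ = 6.321
Sum: 1.748 + 6.713 + 2.433 + 6.321 = 17.215

17.215 uJ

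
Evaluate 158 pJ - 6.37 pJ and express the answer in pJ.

151.63 pJ

In pJ:
  158 pJ → 158
  6.37 pJ → 6.37
Difference: 158 - 6.37 = 151.63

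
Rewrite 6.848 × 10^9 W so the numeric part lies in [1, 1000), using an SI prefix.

6.848 GW

= 6.848 × 10^9 W; 10^9 is giga.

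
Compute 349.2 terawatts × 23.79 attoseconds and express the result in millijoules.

8.307468 millijoules

349.2e12 × 23.79e-18 = 8307.468e-6 J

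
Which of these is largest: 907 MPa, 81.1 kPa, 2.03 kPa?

907 MPa

907 MPa = 907000000 Pa
81.1 kPa = 81100 Pa
2.03 kPa = 2030 Pa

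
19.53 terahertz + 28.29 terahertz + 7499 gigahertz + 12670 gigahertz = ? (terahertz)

67.989 terahertz

In terahertz:
  19.53 terahertz → 19.53
  28.29 terahertz → 28.29
  7499 gigahertz = 7499e-3 terahertz = 7.499
  12670 gigahertz = 12670e-3 terahertz = 12.67
Sum: 19.53 + 28.29 + 7.499 + 12.67 = 67.989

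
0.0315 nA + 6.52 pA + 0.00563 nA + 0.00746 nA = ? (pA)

51.11 pA

In pA:
  0.0315 nA = 0.0315e3 pA = 31.5
  6.52 pA → 6.52
  0.00563 nA = 0.00563e3 pA = 5.63
  0.00746 nA = 0.00746e3 pA = 7.46
Sum: 31.5 + 6.52 + 5.63 + 7.46 = 51.11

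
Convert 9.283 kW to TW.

0.000000009283 TW

kilo = 10^3, tera = 10^12; factor is 10^-9.
9.283 × 10^-9 = 0.000000009283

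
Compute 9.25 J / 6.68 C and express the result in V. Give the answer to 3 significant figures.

1.38 V

(9.25) / (6.68) = 1.3847 V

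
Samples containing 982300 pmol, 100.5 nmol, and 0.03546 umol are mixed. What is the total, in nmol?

In nmol:
  982300 pmol = 982300e-3 nmol = 982.3
  100.5 nmol → 100.5
  0.03546 umol = 0.03546e3 nmol = 35.46
Sum: 982.3 + 100.5 + 35.46 = 1118.26

1118.26 nmol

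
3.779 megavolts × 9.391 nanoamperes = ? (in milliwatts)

35.488589 milliwatts

3.779e6 × 9.391e-9 = 35.488589e-3 W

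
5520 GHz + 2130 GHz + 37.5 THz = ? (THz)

In THz:
  5520 GHz = 5520 × 10^-3 THz = 5.52
  2130 GHz = 2130 × 10^-3 THz = 2.13
  37.5 THz → 37.5
Sum: 5.52 + 2.13 + 37.5 = 45.15

45.15 THz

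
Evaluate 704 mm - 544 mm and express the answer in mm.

In mm:
  704 mm → 704
  544 mm → 544
Difference: 704 - 544 = 160

160 mm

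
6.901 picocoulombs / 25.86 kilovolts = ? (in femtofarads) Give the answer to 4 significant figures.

(6.901e-12) / (25.86e3) = 0.26686e-15 F

0.2669 femtofarads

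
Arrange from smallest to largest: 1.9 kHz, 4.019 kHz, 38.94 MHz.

1.9 kHz < 4.019 kHz < 38.94 MHz

1.9 kHz = 1900 Hz
4.019 kHz = 4019 Hz
38.94 MHz = 38940000 Hz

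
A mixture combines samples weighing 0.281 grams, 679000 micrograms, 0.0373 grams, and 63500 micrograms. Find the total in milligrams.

1060.8 milligrams

In milligrams:
  0.281 grams = 0.281 × 10^3 milligrams = 281
  679000 micrograms = 679000 × 10^-3 milligrams = 679
  0.0373 grams = 0.0373 × 10^3 milligrams = 37.3
  63500 micrograms = 63500 × 10^-3 milligrams = 63.5
Sum: 281 + 679 + 37.3 + 63.5 = 1060.8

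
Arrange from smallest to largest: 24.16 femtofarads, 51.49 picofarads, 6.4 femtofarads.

6.4 femtofarads < 24.16 femtofarads < 51.49 picofarads

24.16 femtofarads = 0.00000000000002416 farads
51.49 picofarads = 0.00000000005149 farads
6.4 femtofarads = 0.0000000000000064 farads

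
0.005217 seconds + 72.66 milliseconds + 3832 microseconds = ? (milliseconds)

In milliseconds:
  0.005217 seconds = 0.005217 × 10^3 milliseconds = 5.217
  72.66 milliseconds → 72.66
  3832 microseconds = 3832 × 10^-3 milliseconds = 3.832
Sum: 5.217 + 72.66 + 3.832 = 81.709

81.709 milliseconds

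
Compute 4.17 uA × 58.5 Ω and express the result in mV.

4.17 × 10⁻⁶ × 58.5 = 243.945 × 10⁻⁶ V

0.243945 mV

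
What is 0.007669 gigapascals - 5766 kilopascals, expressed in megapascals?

1.903 megapascals

In megapascals:
  0.007669 gigapascals = 0.007669 × 10^3 megapascals = 7.669
  5766 kilopascals = 5766 × 10^-3 megapascals = 5.766
Difference: 7.669 - 5.766 = 1.903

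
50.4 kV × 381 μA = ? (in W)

50.4e3 × 381e-6 = 19202.4e-3 W

19.2024 W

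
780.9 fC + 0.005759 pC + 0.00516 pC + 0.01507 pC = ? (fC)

806.889 fC

In fC:
  780.9 fC → 780.9
  0.005759 pC = 0.005759e3 fC = 5.759
  0.00516 pC = 0.00516e3 fC = 5.16
  0.01507 pC = 0.01507e3 fC = 15.07
Sum: 780.9 + 5.759 + 5.16 + 15.07 = 806.889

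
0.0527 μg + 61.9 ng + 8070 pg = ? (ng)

In ng:
  0.0527 μg = 0.0527e3 ng = 52.7
  61.9 ng → 61.9
  8070 pg = 8070e-3 ng = 8.07
Sum: 52.7 + 61.9 + 8.07 = 122.67

122.67 ng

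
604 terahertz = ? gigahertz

tera = 1e12, giga = 1e9; factor is 1e3.
604 × 1e3 = 604000

604000 gigahertz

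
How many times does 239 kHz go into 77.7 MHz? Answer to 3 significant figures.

325

(77.7 × 10^6) / (239 × 10^3) = 0.3251 × 10^3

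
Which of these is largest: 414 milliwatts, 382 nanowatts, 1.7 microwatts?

414 milliwatts

414 milliwatts = 0.414 watts
382 nanowatts = 0.000000382 watts
1.7 microwatts = 0.0000017 watts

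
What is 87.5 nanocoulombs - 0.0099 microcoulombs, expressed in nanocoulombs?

In nanocoulombs:
  87.5 nanocoulombs → 87.5
  0.0099 microcoulombs = 0.0099 × 10^3 nanocoulombs = 9.9
Difference: 87.5 - 9.9 = 77.6

77.6 nanocoulombs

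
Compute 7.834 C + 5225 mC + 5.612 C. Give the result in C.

18.671 C

In C:
  7.834 C → 7.834
  5225 mC = 5225e-3 C = 5.225
  5.612 C → 5.612
Sum: 7.834 + 5.225 + 5.612 = 18.671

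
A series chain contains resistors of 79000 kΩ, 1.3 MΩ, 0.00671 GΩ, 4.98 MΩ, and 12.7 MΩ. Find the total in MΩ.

104.69 MΩ

In MΩ:
  79000 kΩ = 79000 × 10⁻³ MΩ = 79
  1.3 MΩ → 1.3
  0.00671 GΩ = 0.00671 × 10³ MΩ = 6.71
  4.98 MΩ → 4.98
  12.7 MΩ → 12.7
Sum: 79 + 1.3 + 6.71 + 4.98 + 12.7 = 104.69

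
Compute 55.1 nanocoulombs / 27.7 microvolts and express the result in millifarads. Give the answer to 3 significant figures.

(55.1 × 10^-9) / (27.7 × 10^-6) = 1.9892 × 10^-3 F

1.99 millifarads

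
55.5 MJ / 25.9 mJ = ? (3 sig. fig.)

(55.5 × 10⁶) / (25.9 × 10⁻³) = 2.143 × 10⁹

2140000000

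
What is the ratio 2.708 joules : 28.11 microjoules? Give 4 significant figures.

(2.708) / (28.11 × 10^-6) = 0.096336 × 10^6

96340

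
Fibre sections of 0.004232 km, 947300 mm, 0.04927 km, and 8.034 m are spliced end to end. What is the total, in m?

In m:
  0.004232 km = 0.004232 × 10^3 m = 4.232
  947300 mm = 947300 × 10^-3 m = 947.3
  0.04927 km = 0.04927 × 10^3 m = 49.27
  8.034 m → 8.034
Sum: 4.232 + 947.3 + 49.27 + 8.034 = 1008.836

1008.836 m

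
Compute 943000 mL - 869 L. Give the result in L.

74 L

In L:
  943000 mL = 943000 × 10^-3 L = 943
  869 L → 869
Difference: 943 - 869 = 74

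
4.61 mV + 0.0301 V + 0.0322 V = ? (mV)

66.91 mV

In mV:
  4.61 mV → 4.61
  0.0301 V = 0.0301 × 10³ mV = 30.1
  0.0322 V = 0.0322 × 10³ mV = 32.2
Sum: 4.61 + 30.1 + 32.2 = 66.91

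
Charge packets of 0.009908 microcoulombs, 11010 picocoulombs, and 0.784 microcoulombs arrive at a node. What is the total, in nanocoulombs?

804.918 nanocoulombs

In nanocoulombs:
  0.009908 microcoulombs = 0.009908e3 nanocoulombs = 9.908
  11010 picocoulombs = 11010e-3 nanocoulombs = 11.01
  0.784 microcoulombs = 0.784e3 nanocoulombs = 784
Sum: 9.908 + 11.01 + 784 = 804.918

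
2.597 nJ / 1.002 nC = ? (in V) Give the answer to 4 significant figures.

(2.597 × 10⁻⁹) / (1.002 × 10⁻⁹) = 2.59182 V

2.592 V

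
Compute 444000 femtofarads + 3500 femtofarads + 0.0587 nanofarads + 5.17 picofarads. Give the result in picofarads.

511.37 picofarads

In picofarads:
  444000 femtofarads = 444000 × 10⁻³ picofarads = 444
  3500 femtofarads = 3500 × 10⁻³ picofarads = 3.5
  0.0587 nanofarads = 0.0587 × 10³ picofarads = 58.7
  5.17 picofarads → 5.17
Sum: 444 + 3.5 + 58.7 + 5.17 = 511.37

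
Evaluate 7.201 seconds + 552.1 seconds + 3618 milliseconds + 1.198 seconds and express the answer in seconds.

In seconds:
  7.201 seconds → 7.201
  552.1 seconds → 552.1
  3618 milliseconds = 3618 × 10⁻³ seconds = 3.618
  1.198 seconds → 1.198
Sum: 7.201 + 552.1 + 3.618 + 1.198 = 564.117

564.117 seconds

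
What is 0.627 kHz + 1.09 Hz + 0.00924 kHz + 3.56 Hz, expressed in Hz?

In Hz:
  0.627 kHz = 0.627 × 10³ Hz = 627
  1.09 Hz → 1.09
  0.00924 kHz = 0.00924 × 10³ Hz = 9.24
  3.56 Hz → 3.56
Sum: 627 + 1.09 + 9.24 + 3.56 = 640.89

640.89 Hz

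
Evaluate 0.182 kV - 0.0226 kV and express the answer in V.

159.4 V

In V:
  0.182 kV = 0.182e3 V = 182
  0.0226 kV = 0.0226e3 V = 22.6
Difference: 182 - 22.6 = 159.4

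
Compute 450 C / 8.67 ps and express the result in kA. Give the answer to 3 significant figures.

(450) / (8.67e-12) = 51.903e12 A

51900000000 kA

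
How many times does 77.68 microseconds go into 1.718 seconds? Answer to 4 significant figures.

22120

(1.718) / (77.68 × 10^-6) = 0.022116 × 10^6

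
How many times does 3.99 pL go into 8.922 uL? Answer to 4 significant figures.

2236000

(8.922 × 10⁻⁶) / (3.99 × 10⁻¹²) = 2.2361 × 10⁶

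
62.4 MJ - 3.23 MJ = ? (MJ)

In MJ:
  62.4 MJ → 62.4
  3.23 MJ → 3.23
Difference: 62.4 - 3.23 = 59.17

59.17 MJ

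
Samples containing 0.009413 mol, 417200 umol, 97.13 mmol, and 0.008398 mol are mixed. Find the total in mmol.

532.141 mmol

In mmol:
  0.009413 mol = 0.009413 × 10³ mmol = 9.413
  417200 umol = 417200 × 10⁻³ mmol = 417.2
  97.13 mmol → 97.13
  0.008398 mol = 0.008398 × 10³ mmol = 8.398
Sum: 9.413 + 417.2 + 97.13 + 8.398 = 532.141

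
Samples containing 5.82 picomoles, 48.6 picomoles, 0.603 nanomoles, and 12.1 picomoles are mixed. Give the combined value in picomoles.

In picomoles:
  5.82 picomoles → 5.82
  48.6 picomoles → 48.6
  0.603 nanomoles = 0.603 × 10^3 picomoles = 603
  12.1 picomoles → 12.1
Sum: 5.82 + 48.6 + 603 + 12.1 = 669.52

669.52 picomoles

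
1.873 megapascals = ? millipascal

mega = 1e6, milli = 1e-3; factor is 1e9.
1.873 × 1e9 = 1873000000

1873000000 millipascals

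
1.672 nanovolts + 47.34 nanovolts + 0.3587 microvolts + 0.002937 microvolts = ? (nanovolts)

410.649 nanovolts

In nanovolts:
  1.672 nanovolts → 1.672
  47.34 nanovolts → 47.34
  0.3587 microvolts = 0.3587 × 10^3 nanovolts = 358.7
  0.002937 microvolts = 0.002937 × 10^3 nanovolts = 2.937
Sum: 1.672 + 47.34 + 358.7 + 2.937 = 410.649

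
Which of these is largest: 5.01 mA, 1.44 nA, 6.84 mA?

5.01 mA = 0.00501 A
1.44 nA = 0.00000000144 A
6.84 mA = 0.00684 A

6.84 mA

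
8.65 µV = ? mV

0.00865 mV

micro = 10^-6, milli = 10^-3; factor is 10^-3.
8.65 × 10^-3 = 0.00865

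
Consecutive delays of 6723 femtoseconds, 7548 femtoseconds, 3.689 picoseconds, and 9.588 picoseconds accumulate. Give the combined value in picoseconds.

27.548 picoseconds

In picoseconds:
  6723 femtoseconds = 6723 × 10⁻³ picoseconds = 6.723
  7548 femtoseconds = 7548 × 10⁻³ picoseconds = 7.548
  3.689 picoseconds → 3.689
  9.588 picoseconds → 9.588
Sum: 6.723 + 7.548 + 3.689 + 9.588 = 27.548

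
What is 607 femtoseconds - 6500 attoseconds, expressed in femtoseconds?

600.5 femtoseconds

In femtoseconds:
  607 femtoseconds → 607
  6500 attoseconds = 6500 × 10⁻³ femtoseconds = 6.5
Difference: 607 - 6.5 = 600.5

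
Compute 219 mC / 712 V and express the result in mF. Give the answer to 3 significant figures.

0.308 mF

(219e-3) / (712) = 0.30758e-3 F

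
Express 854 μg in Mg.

micro = 1e-6, mega = 1e6; factor is 1e-12.
854 × 1e-12 = 0.000000000854

0.000000000854 Mg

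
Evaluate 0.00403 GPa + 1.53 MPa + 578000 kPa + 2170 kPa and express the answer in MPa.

585.73 MPa

In MPa:
  0.00403 GPa = 0.00403e3 MPa = 4.03
  1.53 MPa → 1.53
  578000 kPa = 578000e-3 MPa = 578
  2170 kPa = 2170e-3 MPa = 2.17
Sum: 4.03 + 1.53 + 578 + 2.17 = 585.73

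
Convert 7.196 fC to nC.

0.000007196 nC

femto = 1e-15, nano = 1e-9; factor is 1e-6.
7.196 × 1e-6 = 0.000007196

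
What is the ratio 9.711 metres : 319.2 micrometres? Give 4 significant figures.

(9.711) / (319.2 × 10^-6) = 0.030423 × 10^6

30420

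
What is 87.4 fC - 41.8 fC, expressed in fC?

In fC:
  87.4 fC → 87.4
  41.8 fC → 41.8
Difference: 87.4 - 41.8 = 45.6

45.6 fC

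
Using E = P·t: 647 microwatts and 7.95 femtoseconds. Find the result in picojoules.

0.00000514365 picojoules

647 × 10^-6 × 7.95 × 10^-15 = 5143.65 × 10^-21 J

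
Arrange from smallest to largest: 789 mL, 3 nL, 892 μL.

789 mL = 0.789 L
3 nL = 0.000000003 L
892 μL = 0.000892 L

3 nL < 892 μL < 789 mL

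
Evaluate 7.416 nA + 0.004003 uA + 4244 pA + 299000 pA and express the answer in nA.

314.663 nA

In nA:
  7.416 nA → 7.416
  0.004003 uA = 0.004003 × 10³ nA = 4.003
  4244 pA = 4244 × 10⁻³ nA = 4.244
  299000 pA = 299000 × 10⁻³ nA = 299
Sum: 7.416 + 4.003 + 4.244 + 299 = 314.663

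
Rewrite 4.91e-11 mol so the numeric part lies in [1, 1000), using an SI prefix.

49.1 pmol

= 49.1e-12 mol; 1e-12 is pico.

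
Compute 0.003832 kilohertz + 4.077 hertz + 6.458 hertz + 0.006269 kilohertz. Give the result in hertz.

20.636 hertz

In hertz:
  0.003832 kilohertz = 0.003832e3 hertz = 3.832
  4.077 hertz → 4.077
  6.458 hertz → 6.458
  0.006269 kilohertz = 0.006269e3 hertz = 6.269
Sum: 3.832 + 4.077 + 6.458 + 6.269 = 20.636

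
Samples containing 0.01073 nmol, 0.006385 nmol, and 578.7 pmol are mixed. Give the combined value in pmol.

In pmol:
  0.01073 nmol = 0.01073e3 pmol = 10.73
  0.006385 nmol = 0.006385e3 pmol = 6.385
  578.7 pmol → 578.7
Sum: 10.73 + 6.385 + 578.7 = 595.815

595.815 pmol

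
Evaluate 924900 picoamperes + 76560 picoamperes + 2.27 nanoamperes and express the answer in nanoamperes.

1003.73 nanoamperes

In nanoamperes:
  924900 picoamperes = 924900e-3 nanoamperes = 924.9
  76560 picoamperes = 76560e-3 nanoamperes = 76.56
  2.27 nanoamperes → 2.27
Sum: 924.9 + 76.56 + 2.27 = 1003.73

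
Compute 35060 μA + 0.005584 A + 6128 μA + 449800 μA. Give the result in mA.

In mA:
  35060 μA = 35060 × 10⁻³ mA = 35.06
  0.005584 A = 0.005584 × 10³ mA = 5.584
  6128 μA = 6128 × 10⁻³ mA = 6.128
  449800 μA = 449800 × 10⁻³ mA = 449.8
Sum: 35.06 + 5.584 + 6.128 + 449.8 = 496.572

496.572 mA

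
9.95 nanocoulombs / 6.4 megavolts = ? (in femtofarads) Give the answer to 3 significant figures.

(9.95 × 10⁻⁹) / (6.4 × 10⁶) = 1.5547 × 10⁻¹⁵ F

1.55 femtofarads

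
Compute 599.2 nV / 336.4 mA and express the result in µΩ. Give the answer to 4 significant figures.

1.781 µΩ

(599.2 × 10^-9) / (336.4 × 10^-3) = 1.78121 × 10^-6 Ω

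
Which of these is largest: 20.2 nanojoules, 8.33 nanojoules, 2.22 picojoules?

20.2 nanojoules = 0.0000000202 joules
8.33 nanojoules = 0.00000000833 joules
2.22 picojoules = 0.00000000000222 joules

20.2 nanojoules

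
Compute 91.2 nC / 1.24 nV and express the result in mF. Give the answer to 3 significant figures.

(91.2 × 10⁻⁹) / (1.24 × 10⁻⁹) = 73.548 F

73500 mF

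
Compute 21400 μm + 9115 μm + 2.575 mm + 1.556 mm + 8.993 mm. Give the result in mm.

In mm:
  21400 μm = 21400e-3 mm = 21.4
  9115 μm = 9115e-3 mm = 9.115
  2.575 mm → 2.575
  1.556 mm → 1.556
  8.993 mm → 8.993
Sum: 21.4 + 9.115 + 2.575 + 1.556 + 8.993 = 43.639

43.639 mm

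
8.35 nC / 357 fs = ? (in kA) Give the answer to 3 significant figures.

(8.35e-9) / (357e-15) = 0.023389e6 A

23.4 kA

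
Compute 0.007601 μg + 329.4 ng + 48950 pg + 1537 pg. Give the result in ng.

In ng:
  0.007601 μg = 0.007601 × 10³ ng = 7.601
  329.4 ng → 329.4
  48950 pg = 48950 × 10⁻³ ng = 48.95
  1537 pg = 1537 × 10⁻³ ng = 1.537
Sum: 7.601 + 329.4 + 48.95 + 1.537 = 387.488

387.488 ng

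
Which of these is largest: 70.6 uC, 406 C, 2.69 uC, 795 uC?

70.6 uC = 0.0000706 C
406 C = 406 C
2.69 uC = 0.00000269 C
795 uC = 0.000795 C

406 C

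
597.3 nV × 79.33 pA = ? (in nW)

0.000000047383809 nW

597.3 × 10⁻⁹ × 79.33 × 10⁻¹² = 47383.809 × 10⁻²¹ W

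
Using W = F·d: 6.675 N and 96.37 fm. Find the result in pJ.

6.675 × 96.37e-15 = 643.26975e-15 J

0.64326975 pJ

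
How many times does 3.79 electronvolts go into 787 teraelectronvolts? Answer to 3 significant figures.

208000000000000

(787e12) / (3.79) = 207.7e12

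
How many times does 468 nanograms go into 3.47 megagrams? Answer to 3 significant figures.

7410000000000

(3.47 × 10^6) / (468 × 10^-9) = 0.007415 × 10^15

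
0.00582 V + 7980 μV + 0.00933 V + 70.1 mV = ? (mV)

93.23 mV

In mV:
  0.00582 V = 0.00582e3 mV = 5.82
  7980 μV = 7980e-3 mV = 7.98
  0.00933 V = 0.00933e3 mV = 9.33
  70.1 mV → 70.1
Sum: 5.82 + 7.98 + 9.33 + 70.1 = 93.23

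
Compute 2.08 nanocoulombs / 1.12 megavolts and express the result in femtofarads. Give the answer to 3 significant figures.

1.86 femtofarads

(2.08 × 10^-9) / (1.12 × 10^6) = 1.8571 × 10^-15 F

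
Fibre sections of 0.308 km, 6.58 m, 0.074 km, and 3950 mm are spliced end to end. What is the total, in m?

392.53 m

In m:
  0.308 km = 0.308e3 m = 308
  6.58 m → 6.58
  0.074 km = 0.074e3 m = 74
  3950 mm = 3950e-3 m = 3.95
Sum: 308 + 6.58 + 74 + 3.95 = 392.53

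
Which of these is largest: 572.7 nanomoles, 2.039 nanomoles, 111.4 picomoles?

572.7 nanomoles = 0.0000005727 moles
2.039 nanomoles = 0.000000002039 moles
111.4 picomoles = 0.0000000001114 moles

572.7 nanomoles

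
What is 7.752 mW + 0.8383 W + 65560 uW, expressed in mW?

In mW:
  7.752 mW → 7.752
  0.8383 W = 0.8383 × 10^3 mW = 838.3
  65560 uW = 65560 × 10^-3 mW = 65.56
Sum: 7.752 + 838.3 + 65.56 = 911.612

911.612 mW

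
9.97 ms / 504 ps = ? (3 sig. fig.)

(9.97 × 10⁻³) / (504 × 10⁻¹²) = 0.01978 × 10⁹

19800000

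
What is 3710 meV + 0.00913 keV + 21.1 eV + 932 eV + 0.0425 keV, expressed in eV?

In eV:
  3710 meV = 3710 × 10^-3 eV = 3.71
  0.00913 keV = 0.00913 × 10^3 eV = 9.13
  21.1 eV → 21.1
  932 eV → 932
  0.0425 keV = 0.0425 × 10^3 eV = 42.5
Sum: 3.71 + 9.13 + 21.1 + 932 + 42.5 = 1008.44

1008.44 eV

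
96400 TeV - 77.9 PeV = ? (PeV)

18.5 PeV

In PeV:
  96400 TeV = 96400e-3 PeV = 96.4
  77.9 PeV → 77.9
Difference: 96.4 - 77.9 = 18.5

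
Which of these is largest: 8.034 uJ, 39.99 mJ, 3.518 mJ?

39.99 mJ

8.034 uJ = 0.000008034 J
39.99 mJ = 0.03999 J
3.518 mJ = 0.003518 J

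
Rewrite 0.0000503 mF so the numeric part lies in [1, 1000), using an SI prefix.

50.3 nF

= 50.3 × 10⁻⁹ F; 10⁻⁹ is nano.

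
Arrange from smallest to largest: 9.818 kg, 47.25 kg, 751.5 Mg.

9.818 kg < 47.25 kg < 751.5 Mg

9.818 kg = 9818 g
47.25 kg = 47250 g
751.5 Mg = 751500000 g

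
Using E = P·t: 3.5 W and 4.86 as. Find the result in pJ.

3.5 × 4.86 × 10^-18 = 17.01 × 10^-18 J

0.00001701 pJ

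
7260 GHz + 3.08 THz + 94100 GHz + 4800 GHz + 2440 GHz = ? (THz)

In THz:
  7260 GHz = 7260 × 10^-3 THz = 7.26
  3.08 THz → 3.08
  94100 GHz = 94100 × 10^-3 THz = 94.1
  4800 GHz = 4800 × 10^-3 THz = 4.8
  2440 GHz = 2440 × 10^-3 THz = 2.44
Sum: 7.26 + 3.08 + 94.1 + 4.8 + 2.44 = 111.68

111.68 THz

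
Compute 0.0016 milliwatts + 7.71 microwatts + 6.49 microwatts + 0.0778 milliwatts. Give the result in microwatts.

In microwatts:
  0.0016 milliwatts = 0.0016 × 10^3 microwatts = 1.6
  7.71 microwatts → 7.71
  6.49 microwatts → 6.49
  0.0778 milliwatts = 0.0778 × 10^3 microwatts = 77.8
Sum: 1.6 + 7.71 + 6.49 + 77.8 = 93.6

93.6 microwatts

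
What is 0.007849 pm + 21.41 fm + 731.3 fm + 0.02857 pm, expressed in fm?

In fm:
  0.007849 pm = 0.007849 × 10³ fm = 7.849
  21.41 fm → 21.41
  731.3 fm → 731.3
  0.02857 pm = 0.02857 × 10³ fm = 28.57
Sum: 7.849 + 21.41 + 731.3 + 28.57 = 789.129

789.129 fm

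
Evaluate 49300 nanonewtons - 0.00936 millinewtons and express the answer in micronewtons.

In micronewtons:
  49300 nanonewtons = 49300e-3 micronewtons = 49.3
  0.00936 millinewtons = 0.00936e3 micronewtons = 9.36
Difference: 49.3 - 9.36 = 39.94

39.94 micronewtons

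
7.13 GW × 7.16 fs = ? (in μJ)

51.0508 μJ

7.13 × 10⁹ × 7.16 × 10⁻¹⁵ = 51.0508 × 10⁻⁶ J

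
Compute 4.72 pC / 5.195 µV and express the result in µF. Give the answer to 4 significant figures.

0.9086 µF

(4.72e-12) / (5.195e-6) = 0.908566e-6 F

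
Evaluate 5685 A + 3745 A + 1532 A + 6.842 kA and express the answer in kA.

17.804 kA

In kA:
  5685 A = 5685e-3 kA = 5.685
  3745 A = 3745e-3 kA = 3.745
  1532 A = 1532e-3 kA = 1.532
  6.842 kA → 6.842
Sum: 5.685 + 3.745 + 1.532 + 6.842 = 17.804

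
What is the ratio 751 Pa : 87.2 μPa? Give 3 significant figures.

(751) / (87.2e-6) = 8.612e6

8610000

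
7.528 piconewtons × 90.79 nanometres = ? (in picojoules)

7.528e-12 × 90.79e-9 = 683.46712e-21 J

0.00000068346712 picojoules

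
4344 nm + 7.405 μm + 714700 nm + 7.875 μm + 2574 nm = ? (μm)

In μm:
  4344 nm = 4344e-3 μm = 4.344
  7.405 μm → 7.405
  714700 nm = 714700e-3 μm = 714.7
  7.875 μm → 7.875
  2574 nm = 2574e-3 μm = 2.574
Sum: 4.344 + 7.405 + 714.7 + 7.875 + 2.574 = 736.898

736.898 μm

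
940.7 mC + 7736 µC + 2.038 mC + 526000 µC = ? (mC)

In mC:
  940.7 mC → 940.7
  7736 µC = 7736e-3 mC = 7.736
  2.038 mC → 2.038
  526000 µC = 526000e-3 mC = 526
Sum: 940.7 + 7.736 + 2.038 + 526 = 1476.474

1476.474 mC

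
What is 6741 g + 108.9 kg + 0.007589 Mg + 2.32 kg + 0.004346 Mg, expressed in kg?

129.896 kg

In kg:
  6741 g = 6741e-3 kg = 6.741
  108.9 kg → 108.9
  0.007589 Mg = 0.007589e3 kg = 7.589
  2.32 kg → 2.32
  0.004346 Mg = 0.004346e3 kg = 4.346
Sum: 6.741 + 108.9 + 7.589 + 2.32 + 4.346 = 129.896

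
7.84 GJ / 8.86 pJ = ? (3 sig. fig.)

885000000000000000000

(7.84 × 10⁹) / (8.86 × 10⁻¹²) = 0.8849 × 10²¹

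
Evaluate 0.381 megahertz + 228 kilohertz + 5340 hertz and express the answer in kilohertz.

614.34 kilohertz

In kilohertz:
  0.381 megahertz = 0.381e3 kilohertz = 381
  228 kilohertz → 228
  5340 hertz = 5340e-3 kilohertz = 5.34
Sum: 381 + 228 + 5.34 = 614.34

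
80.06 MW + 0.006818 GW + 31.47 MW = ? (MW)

118.348 MW

In MW:
  80.06 MW → 80.06
  0.006818 GW = 0.006818 × 10^3 MW = 6.818
  31.47 MW → 31.47
Sum: 80.06 + 6.818 + 31.47 = 118.348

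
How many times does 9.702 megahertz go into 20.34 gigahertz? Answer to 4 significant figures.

2096

(20.34 × 10^9) / (9.702 × 10^6) = 2.0965 × 10^3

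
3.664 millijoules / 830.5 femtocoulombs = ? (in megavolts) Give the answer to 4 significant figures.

(3.664 × 10^-3) / (830.5 × 10^-15) = 0.0044118 × 10^12 V

4412 megavolts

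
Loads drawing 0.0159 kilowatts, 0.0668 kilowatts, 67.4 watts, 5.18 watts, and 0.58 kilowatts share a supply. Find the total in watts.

735.28 watts

In watts:
  0.0159 kilowatts = 0.0159 × 10³ watts = 15.9
  0.0668 kilowatts = 0.0668 × 10³ watts = 66.8
  67.4 watts → 67.4
  5.18 watts → 5.18
  0.58 kilowatts = 0.58 × 10³ watts = 580
Sum: 15.9 + 66.8 + 67.4 + 5.18 + 580 = 735.28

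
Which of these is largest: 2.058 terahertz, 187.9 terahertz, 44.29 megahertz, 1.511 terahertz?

187.9 terahertz

2.058 terahertz = 2058000000000 hertz
187.9 terahertz = 187900000000000 hertz
44.29 megahertz = 44290000 hertz
1.511 terahertz = 1511000000000 hertz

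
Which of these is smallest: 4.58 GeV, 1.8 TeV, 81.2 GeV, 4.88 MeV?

4.88 MeV

4.58 GeV = 4580000000 eV
1.8 TeV = 1800000000000 eV
81.2 GeV = 81200000000 eV
4.88 MeV = 4880000 eV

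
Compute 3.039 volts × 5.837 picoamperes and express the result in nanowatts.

3.039 × 5.837 × 10⁻¹² = 17.738643 × 10⁻¹² W

0.017738643 nanowatts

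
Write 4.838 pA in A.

0.000000000004838 A

pico = 10⁻¹², (no prefix) = 10⁰; factor is 10⁻¹².
4.838 × 10⁻¹² = 0.000000000004838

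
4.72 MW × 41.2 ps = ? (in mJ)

0.194464 mJ

4.72e6 × 41.2e-12 = 194.464e-6 J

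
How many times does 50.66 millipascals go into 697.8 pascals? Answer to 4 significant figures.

13770

(697.8) / (50.66 × 10⁻³) = 13.774 × 10³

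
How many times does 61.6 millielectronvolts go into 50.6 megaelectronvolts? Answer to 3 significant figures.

(50.6 × 10^6) / (61.6 × 10^-3) = 0.8214 × 10^9

821000000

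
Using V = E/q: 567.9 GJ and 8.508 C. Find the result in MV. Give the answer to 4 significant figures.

(567.9 × 10^9) / (8.508) = 66.7489 × 10^9 V

66750 MV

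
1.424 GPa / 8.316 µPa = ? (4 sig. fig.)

171200000000000

(1.424 × 10^9) / (8.316 × 10^-6) = 0.17124 × 10^15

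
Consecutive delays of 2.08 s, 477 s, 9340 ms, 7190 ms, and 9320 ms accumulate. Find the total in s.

In s:
  2.08 s → 2.08
  477 s → 477
  9340 ms = 9340e-3 s = 9.34
  7190 ms = 7190e-3 s = 7.19
  9320 ms = 9320e-3 s = 9.32
Sum: 2.08 + 477 + 9.34 + 7.19 + 9.32 = 504.93

504.93 s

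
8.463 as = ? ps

0.000008463 ps

atto = 10^-18, pico = 10^-12; factor is 10^-6.
8.463 × 10^-6 = 0.000008463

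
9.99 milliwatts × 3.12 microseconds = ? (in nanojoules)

31.1688 nanojoules

9.99 × 10⁻³ × 3.12 × 10⁻⁶ = 31.1688 × 10⁻⁹ J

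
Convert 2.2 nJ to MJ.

nano = 1e-9, mega = 1e6; factor is 1e-15.
2.2 × 1e-15 = 0.0000000000000022

0.0000000000000022 MJ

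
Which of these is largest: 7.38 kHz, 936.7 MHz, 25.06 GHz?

7.38 kHz = 7380 Hz
936.7 MHz = 936700000 Hz
25.06 GHz = 25060000000 Hz

25.06 GHz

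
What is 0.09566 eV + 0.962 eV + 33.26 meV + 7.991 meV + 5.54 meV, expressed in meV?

1104.451 meV

In meV:
  0.09566 eV = 0.09566 × 10³ meV = 95.66
  0.962 eV = 0.962 × 10³ meV = 962
  33.26 meV → 33.26
  7.991 meV → 7.991
  5.54 meV → 5.54
Sum: 95.66 + 962 + 33.26 + 7.991 + 5.54 = 1104.451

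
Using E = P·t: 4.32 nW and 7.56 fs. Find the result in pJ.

4.32 × 10^-9 × 7.56 × 10^-15 = 32.6592 × 10^-24 J

0.0000000000326592 pJ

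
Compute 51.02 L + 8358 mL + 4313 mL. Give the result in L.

63.691 L

In L:
  51.02 L → 51.02
  8358 mL = 8358 × 10^-3 L = 8.358
  4313 mL = 4313 × 10^-3 L = 4.313
Sum: 51.02 + 8.358 + 4.313 = 63.691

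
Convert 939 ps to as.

pico = 10⁻¹², atto = 10⁻¹⁸; factor is 10⁶.
939 × 10⁶ = 939000000

939000000 as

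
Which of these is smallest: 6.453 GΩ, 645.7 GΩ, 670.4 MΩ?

670.4 MΩ

6.453 GΩ = 6453000000 Ω
645.7 GΩ = 645700000000 Ω
670.4 MΩ = 670400000 Ω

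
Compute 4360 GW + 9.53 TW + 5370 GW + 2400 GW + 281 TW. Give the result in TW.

302.66 TW

In TW:
  4360 GW = 4360 × 10^-3 TW = 4.36
  9.53 TW → 9.53
  5370 GW = 5370 × 10^-3 TW = 5.37
  2400 GW = 2400 × 10^-3 TW = 2.4
  281 TW → 281
Sum: 4.36 + 9.53 + 5.37 + 2.4 + 281 = 302.66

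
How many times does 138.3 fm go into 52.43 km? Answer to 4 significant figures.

379100000000000000

(52.43e3) / (138.3e-15) = 0.3791e18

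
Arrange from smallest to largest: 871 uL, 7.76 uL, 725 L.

7.76 uL < 871 uL < 725 L

871 uL = 0.000871 L
7.76 uL = 0.00000776 L
725 L = 725 L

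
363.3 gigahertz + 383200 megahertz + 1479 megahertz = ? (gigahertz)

In gigahertz:
  363.3 gigahertz → 363.3
  383200 megahertz = 383200 × 10⁻³ gigahertz = 383.2
  1479 megahertz = 1479 × 10⁻³ gigahertz = 1.479
Sum: 363.3 + 383.2 + 1.479 = 747.979

747.979 gigahertz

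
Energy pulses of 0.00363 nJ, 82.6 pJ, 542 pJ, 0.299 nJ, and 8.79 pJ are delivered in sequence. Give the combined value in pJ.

In pJ:
  0.00363 nJ = 0.00363e3 pJ = 3.63
  82.6 pJ → 82.6
  542 pJ → 542
  0.299 nJ = 0.299e3 pJ = 299
  8.79 pJ → 8.79
Sum: 3.63 + 82.6 + 542 + 299 + 8.79 = 936.02

936.02 pJ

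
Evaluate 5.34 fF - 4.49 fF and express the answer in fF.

0.85 fF

In fF:
  5.34 fF → 5.34
  4.49 fF → 4.49
Difference: 5.34 - 4.49 = 0.85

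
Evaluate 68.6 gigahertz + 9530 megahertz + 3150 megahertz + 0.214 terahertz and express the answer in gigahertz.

In gigahertz:
  68.6 gigahertz → 68.6
  9530 megahertz = 9530 × 10^-3 gigahertz = 9.53
  3150 megahertz = 3150 × 10^-3 gigahertz = 3.15
  0.214 terahertz = 0.214 × 10^3 gigahertz = 214
Sum: 68.6 + 9.53 + 3.15 + 214 = 295.28

295.28 gigahertz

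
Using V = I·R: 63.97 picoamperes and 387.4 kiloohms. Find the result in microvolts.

24.781978 microvolts

63.97 × 10^-12 × 387.4 × 10^3 = 24781.978 × 10^-9 V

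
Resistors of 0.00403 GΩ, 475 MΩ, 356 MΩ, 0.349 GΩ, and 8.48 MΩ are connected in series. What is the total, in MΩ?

1192.51 MΩ

In MΩ:
  0.00403 GΩ = 0.00403e3 MΩ = 4.03
  475 MΩ → 475
  356 MΩ → 356
  0.349 GΩ = 0.349e3 MΩ = 349
  8.48 MΩ → 8.48
Sum: 4.03 + 475 + 356 + 349 + 8.48 = 1192.51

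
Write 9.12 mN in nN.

9120000 nN

milli = 10⁻³, nano = 10⁻⁹; factor is 10⁶.
9.12 × 10⁶ = 9120000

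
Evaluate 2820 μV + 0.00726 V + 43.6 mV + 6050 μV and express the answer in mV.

59.73 mV

In mV:
  2820 μV = 2820 × 10^-3 mV = 2.82
  0.00726 V = 0.00726 × 10^3 mV = 7.26
  43.6 mV → 43.6
  6050 μV = 6050 × 10^-3 mV = 6.05
Sum: 2.82 + 7.26 + 43.6 + 6.05 = 59.73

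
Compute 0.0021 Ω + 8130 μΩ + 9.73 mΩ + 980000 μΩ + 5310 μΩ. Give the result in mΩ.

In mΩ:
  0.0021 Ω = 0.0021 × 10^3 mΩ = 2.1
  8130 μΩ = 8130 × 10^-3 mΩ = 8.13
  9.73 mΩ → 9.73
  980000 μΩ = 980000 × 10^-3 mΩ = 980
  5310 μΩ = 5310 × 10^-3 mΩ = 5.31
Sum: 2.1 + 8.13 + 9.73 + 980 + 5.31 = 1005.27

1005.27 mΩ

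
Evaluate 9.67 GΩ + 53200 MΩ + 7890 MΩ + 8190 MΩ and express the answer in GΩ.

78.95 GΩ

In GΩ:
  9.67 GΩ → 9.67
  53200 MΩ = 53200e-3 GΩ = 53.2
  7890 MΩ = 7890e-3 GΩ = 7.89
  8190 MΩ = 8190e-3 GΩ = 8.19
Sum: 9.67 + 53.2 + 7.89 + 8.19 = 78.95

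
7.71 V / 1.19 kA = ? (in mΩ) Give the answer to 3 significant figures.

6.48 mΩ

(7.71) / (1.19e3) = 6.479e-3 Ω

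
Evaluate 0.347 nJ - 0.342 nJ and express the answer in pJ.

5 pJ

In pJ:
  0.347 nJ = 0.347 × 10³ pJ = 347
  0.342 nJ = 0.342 × 10³ pJ = 342
Difference: 347 - 342 = 5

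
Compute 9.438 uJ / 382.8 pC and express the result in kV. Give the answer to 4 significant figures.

(9.438e-6) / (382.8e-12) = 0.0246552e6 V

24.66 kV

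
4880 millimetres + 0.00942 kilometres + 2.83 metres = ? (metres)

In metres:
  4880 millimetres = 4880 × 10^-3 metres = 4.88
  0.00942 kilometres = 0.00942 × 10^3 metres = 9.42
  2.83 metres → 2.83
Sum: 4.88 + 9.42 + 2.83 = 17.13

17.13 metres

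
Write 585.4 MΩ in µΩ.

585400000000000 µΩ

mega = 10^6, micro = 10^-6; factor is 10^12.
585.4 × 10^12 = 585400000000000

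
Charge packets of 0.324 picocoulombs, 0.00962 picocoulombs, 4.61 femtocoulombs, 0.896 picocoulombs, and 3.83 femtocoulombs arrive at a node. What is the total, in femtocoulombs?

1238.06 femtocoulombs

In femtocoulombs:
  0.324 picocoulombs = 0.324 × 10^3 femtocoulombs = 324
  0.00962 picocoulombs = 0.00962 × 10^3 femtocoulombs = 9.62
  4.61 femtocoulombs → 4.61
  0.896 picocoulombs = 0.896 × 10^3 femtocoulombs = 896
  3.83 femtocoulombs → 3.83
Sum: 324 + 9.62 + 4.61 + 896 + 3.83 = 1238.06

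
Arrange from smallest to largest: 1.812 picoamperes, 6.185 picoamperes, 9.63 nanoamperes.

1.812 picoamperes = 0.000000000001812 amperes
6.185 picoamperes = 0.000000000006185 amperes
9.63 nanoamperes = 0.00000000963 amperes

1.812 picoamperes < 6.185 picoamperes < 9.63 nanoamperes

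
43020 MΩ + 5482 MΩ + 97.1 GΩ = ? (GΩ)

In GΩ:
  43020 MΩ = 43020 × 10^-3 GΩ = 43.02
  5482 MΩ = 5482 × 10^-3 GΩ = 5.482
  97.1 GΩ → 97.1
Sum: 43.02 + 5.482 + 97.1 = 145.602

145.602 GΩ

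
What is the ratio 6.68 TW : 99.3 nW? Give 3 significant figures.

67300000000000000000

(6.68 × 10^12) / (99.3 × 10^-9) = 0.06727 × 10^21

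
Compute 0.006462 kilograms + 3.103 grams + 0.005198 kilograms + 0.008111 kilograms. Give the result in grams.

In grams:
  0.006462 kilograms = 0.006462 × 10³ grams = 6.462
  3.103 grams → 3.103
  0.005198 kilograms = 0.005198 × 10³ grams = 5.198
  0.008111 kilograms = 0.008111 × 10³ grams = 8.111
Sum: 6.462 + 3.103 + 5.198 + 8.111 = 22.874

22.874 grams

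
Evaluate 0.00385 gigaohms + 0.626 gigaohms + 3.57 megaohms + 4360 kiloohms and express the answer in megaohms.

In megaohms:
  0.00385 gigaohms = 0.00385 × 10³ megaohms = 3.85
  0.626 gigaohms = 0.626 × 10³ megaohms = 626
  3.57 megaohms → 3.57
  4360 kiloohms = 4360 × 10⁻³ megaohms = 4.36
Sum: 3.85 + 626 + 3.57 + 4.36 = 637.78

637.78 megaohms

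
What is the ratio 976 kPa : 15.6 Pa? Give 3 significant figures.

(976 × 10^3) / (15.6) = 62.56 × 10^3

62600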